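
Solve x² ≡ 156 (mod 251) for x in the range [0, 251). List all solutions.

Since 251 ≡ 3 (mod 4), a square root of 156 is 156^((251+1)/4) = 156^63 mod 251.
Repeated squaring: 156^2≡240, 156^4≡121, 156^8≡83, 156^16≡112, 156^32≡245 (mod 251).
156^63 = 156^(32+16+8+4+2+1) ≡ 174 (mod 251).
Check: 174² = 30276 ≡ 156 (mod 251). The two roots are 77 and 174.

77, 174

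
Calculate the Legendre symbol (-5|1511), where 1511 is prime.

-1

First reduce: -5 ≡ 1506 (mod 1511).
Pull out 2: since 1511 ≡ 7 (mod 8), (2/1511) = +1.
Reciprocity: 753 ≡ 1 and 1511 ≡ 3 (mod 4), so (753/1511) = +(1511/753).
Reduce top mod 753: now compute (5/753).
Reciprocity: 5 ≡ 1 and 753 ≡ 1 (mod 4), so (5/753) = +(753/5).
Reduce top mod 5: now compute (3/5).
Reciprocity: 3 ≡ 3 and 5 ≡ 1 (mod 4), so (3/5) = +(5/3).
Reduce top mod 3: now compute (2/3).
Pull out 2: since 3 ≡ 3 (mod 8), (2/3) = -1.
Reached (1/3) = 1. Collecting the sign flips along the way, the symbol is -1.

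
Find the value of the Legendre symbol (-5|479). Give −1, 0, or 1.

-1

First reduce: -5 ≡ 474 (mod 479).
Pull out 2: since 479 ≡ 7 (mod 8), (2/479) = +1.
Reciprocity: 237 ≡ 1 and 479 ≡ 3 (mod 4), so (237/479) = +(479/237).
Reduce top mod 237: now compute (5/237).
Reciprocity: 5 ≡ 1 and 237 ≡ 1 (mod 4), so (5/237) = +(237/5).
Reduce top mod 5: now compute (2/5).
Pull out 2: since 5 ≡ 5 (mod 8), (2/5) = -1.
Reached (1/5) = 1. Collecting the sign flips along the way, the symbol is -1.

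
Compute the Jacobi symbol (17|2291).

1

Reciprocity: 17 ≡ 1 and 2291 ≡ 3 (mod 4), so (17/2291) = +(2291/17).
Reduce top mod 17: now compute (13/17).
Reciprocity: 13 ≡ 1 and 17 ≡ 1 (mod 4), so (13/17) = +(17/13).
Reduce top mod 13: now compute (4/13).
Pull out 2^2: since 13 ≡ 5 (mod 8), (2/13) = -1, so (2/13)^2 = +1.
Reached (1/13) = 1. Collecting the sign flips along the way, the symbol is +1.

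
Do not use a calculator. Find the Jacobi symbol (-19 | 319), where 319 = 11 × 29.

First reduce: -19 ≡ 300 (mod 319).
Pull out 2^2: since 319 ≡ 7 (mod 8), (2/319) = +1, so (2/319)^2 = +1.
Reciprocity: 75 ≡ 3 and 319 ≡ 3 (mod 4), so (75/319) = −(319/75).
Reduce top mod 75: now compute (19/75).
Reciprocity: 19 ≡ 3 and 75 ≡ 3 (mod 4), so (19/75) = −(75/19).
Reduce top mod 19: now compute (18/19).
Pull out 2: since 19 ≡ 3 (mod 8), (2/19) = -1.
Reciprocity: 9 ≡ 1 and 19 ≡ 3 (mod 4), so (9/19) = +(19/9).
Reduce top mod 9: now compute (1/9).
Reached (1/9) = 1. Collecting the sign flips along the way, the symbol is -1.

-1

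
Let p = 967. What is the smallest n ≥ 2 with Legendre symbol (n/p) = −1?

3

(2/967) = +1, so 2 is a residue.
(3/967) = −1, so 3 is the smallest positive non-residue mod 967.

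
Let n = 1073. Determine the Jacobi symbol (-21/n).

-1

First reduce: -21 ≡ 1052 (mod 1073).
Pull out 2^2: since 1073 ≡ 1 (mod 8), (2/1073) = +1, so (2/1073)^2 = +1.
Reciprocity: 263 ≡ 3 and 1073 ≡ 1 (mod 4), so (263/1073) = +(1073/263).
Reduce top mod 263: now compute (21/263).
Reciprocity: 21 ≡ 1 and 263 ≡ 3 (mod 4), so (21/263) = +(263/21).
Reduce top mod 21: now compute (11/21).
Reciprocity: 11 ≡ 3 and 21 ≡ 1 (mod 4), so (11/21) = +(21/11).
Reduce top mod 11: now compute (10/11).
Pull out 2: since 11 ≡ 3 (mod 8), (2/11) = -1.
Reciprocity: 5 ≡ 1 and 11 ≡ 3 (mod 4), so (5/11) = +(11/5).
Reduce top mod 5: now compute (1/5).
Reached (1/5) = 1. Collecting the sign flips along the way, the symbol is -1.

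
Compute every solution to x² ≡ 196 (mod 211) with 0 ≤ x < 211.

Since 211 ≡ 3 (mod 4), a square root of 196 is 196^((211+1)/4) = 196^53 mod 211.
Repeated squaring: 196^2≡14, 196^4≡196, 196^8≡14, 196^16≡196, 196^32≡14 (mod 211).
196^53 = 196^(32+16+4+1) ≡ 14 (mod 211).
Check: 14² = 196 ≡ 196 (mod 211). The two roots are 14 and 197.

14, 197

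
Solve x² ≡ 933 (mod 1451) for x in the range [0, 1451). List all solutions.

160, 1291

Since 1451 ≡ 3 (mod 4), a square root of 933 is 933^((1451+1)/4) = 933^363 mod 1451.
Repeated squaring: 933^2≡1340, 933^4≡713, 933^8≡519, 933^16≡926, 933^32≡1386, 933^64≡1323, 933^128≡423, 933^256≡456 (mod 1451).
933^363 = 933^(256+64+32+8+2+1) ≡ 1291 (mod 1451).
Check: 1291² = 1666681 ≡ 933 (mod 1451). The two roots are 160 and 1291.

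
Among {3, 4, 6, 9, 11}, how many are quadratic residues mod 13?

(3/13) = +1 → QR.
(4/13) = +1 → QR.
(6/13) = -1 → non-residue.
(9/13) = +1 → QR.
(11/13) = -1 → non-residue.
Total quadratic residues among the 5: 3.

3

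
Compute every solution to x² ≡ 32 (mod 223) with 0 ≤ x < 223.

Since 223 ≡ 3 (mod 4), a square root of 32 is 32^((223+1)/4) = 32^56 mod 223.
Repeated squaring: 32^2≡132, 32^4≡30, 32^8≡8, 32^16≡64, 32^32≡82 (mod 223).
32^56 = 32^(32+16+8) ≡ 60 (mod 223).
Check: 60² = 3600 ≡ 32 (mod 223). The two roots are 60 and 163.

60, 163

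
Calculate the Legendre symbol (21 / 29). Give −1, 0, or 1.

-1

Euler's criterion: (21/29) ≡ 21^14 (mod 29).
21^2 ≡ 6 (mod 29)
21^4 ≡ 7 (mod 29)
21^8 ≡ 20 (mod 29)
21^14 = 21^(8+4+2) ≡ 28 (mod 29).
Result is 28 ≡ −1, so (21/29) = −1.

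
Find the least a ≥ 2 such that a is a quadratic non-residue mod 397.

(2/397) = −1, so 2 is the smallest positive non-residue mod 397.

2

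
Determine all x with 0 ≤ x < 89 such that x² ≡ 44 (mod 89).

89 ≡ 1 (mod 4), so we find a root by search.
Trying successive values, 20² = 400 ≡ 44 (mod 89). The other root is 89 − 20 = 69.

20, 69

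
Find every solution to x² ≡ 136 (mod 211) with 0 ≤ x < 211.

66, 145

Since 211 ≡ 3 (mod 4), a square root of 136 is 136^((211+1)/4) = 136^53 mod 211.
Repeated squaring: 136^2≡139, 136^4≡120, 136^8≡52, 136^16≡172, 136^32≡44 (mod 211).
136^53 = 136^(32+16+4+1) ≡ 66 (mod 211).
Check: 66² = 4356 ≡ 136 (mod 211). The two roots are 66 and 145.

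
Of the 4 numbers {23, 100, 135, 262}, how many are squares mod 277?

(23/277) = +1 → QR.
(100/277) = +1 → QR.
(135/277) = -1 → non-residue.
(262/277) = -1 → non-residue.
Total quadratic residues among the 4: 2.

2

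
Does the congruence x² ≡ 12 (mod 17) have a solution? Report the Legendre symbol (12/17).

-1

Pull out 2^2: since 17 ≡ 1 (mod 8), (2/17) = +1, so (2/17)^2 = +1.
Reciprocity: 3 ≡ 3 and 17 ≡ 1 (mod 4), so (3/17) = +(17/3).
Reduce top mod 3: now compute (2/3).
Pull out 2: since 3 ≡ 3 (mod 8), (2/3) = -1.
Reached (1/3) = 1. Collecting the sign flips along the way, the symbol is -1.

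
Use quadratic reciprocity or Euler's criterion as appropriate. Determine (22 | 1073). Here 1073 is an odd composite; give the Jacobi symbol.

Pull out 2: since 1073 ≡ 1 (mod 8), (2/1073) = +1.
Reciprocity: 11 ≡ 3 and 1073 ≡ 1 (mod 4), so (11/1073) = +(1073/11).
Reduce top mod 11: now compute (6/11).
Pull out 2: since 11 ≡ 3 (mod 8), (2/11) = -1.
Reciprocity: 3 ≡ 3 and 11 ≡ 3 (mod 4), so (3/11) = −(11/3).
Reduce top mod 3: now compute (2/3).
Pull out 2: since 3 ≡ 3 (mod 8), (2/3) = -1.
Reached (1/3) = 1. Collecting the sign flips along the way, the symbol is -1.

-1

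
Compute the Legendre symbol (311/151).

1

Euler's criterion: (311/151) ≡ 9^75 (mod 151).
9^2 ≡ 81 (mod 151)
9^4 ≡ 68 (mod 151)
9^8 ≡ 94 (mod 151)
9^16 ≡ 78 (mod 151)
9^32 ≡ 44 (mod 151)
9^64 ≡ 124 (mod 151)
9^75 = 9^(64+8+2+1) ≡ 1 (mod 151).
Result is 1, so (311/151) = 1.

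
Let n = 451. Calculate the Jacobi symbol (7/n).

Reciprocity: 7 ≡ 3 and 451 ≡ 3 (mod 4), so (7/451) = −(451/7).
Reduce top mod 7: now compute (3/7).
Reciprocity: 3 ≡ 3 and 7 ≡ 3 (mod 4), so (3/7) = −(7/3).
Reduce top mod 3: now compute (1/3).
Reached (1/3) = 1. Collecting the sign flips along the way, the symbol is +1.

1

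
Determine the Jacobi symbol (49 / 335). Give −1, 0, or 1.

1

Reciprocity: 49 ≡ 1 and 335 ≡ 3 (mod 4), so (49/335) = +(335/49).
Reduce top mod 49: now compute (41/49).
Reciprocity: 41 ≡ 1 and 49 ≡ 1 (mod 4), so (41/49) = +(49/41).
Reduce top mod 41: now compute (8/41).
Pull out 2^3: since 41 ≡ 1 (mod 8), (2/41) = +1, so (2/41)^3 = +1.
Reached (1/41) = 1. Collecting the sign flips along the way, the symbol is +1.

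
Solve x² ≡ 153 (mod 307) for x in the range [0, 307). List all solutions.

54, 253

Since 307 ≡ 3 (mod 4), a square root of 153 is 153^((307+1)/4) = 153^77 mod 307.
Repeated squaring: 153^2≡77, 153^4≡96, 153^8≡6, 153^16≡36, 153^32≡68, 153^64≡19 (mod 307).
153^77 = 153^(64+8+4+1) ≡ 54 (mod 307).
Check: 54² = 2916 ≡ 153 (mod 307). The two roots are 54 and 253.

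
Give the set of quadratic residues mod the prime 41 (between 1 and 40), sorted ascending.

Square k = 1,…,20 (k and 41−k give the same square):
1²=1, 2²=4, 3²=9, 4²=16, 5²=25, 6²=36, 7²≡8, 8²≡23, 9²≡40, 10²≡18, 11²≡39, 12²≡21, 13²≡5, 14²≡32, 15²≡20, 16²≡10, 17²≡2, 18²≡37, 19²≡33, 20²≡31 (mod 41).
So the quadratic residues mod 41 are {1, 2, 4, 5, 8, 9, 10, 16, 18, 20, 21, 23, 25, 31, 32, 33, 36, 37, 39, 40}.

1,2,4,5,8,9,10,16,18,20,21,23,25,31,32,33,36,37,39,40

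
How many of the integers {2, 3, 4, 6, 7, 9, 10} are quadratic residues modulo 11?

3

(2/11) = -1 → non-residue.
(3/11) = +1 → QR.
(4/11) = +1 → QR.
(6/11) = -1 → non-residue.
(7/11) = -1 → non-residue.
(9/11) = +1 → QR.
(10/11) = -1 → non-residue.
Total quadratic residues among the 7: 3.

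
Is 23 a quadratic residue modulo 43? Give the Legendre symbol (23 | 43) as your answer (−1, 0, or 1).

Reciprocity: 23 ≡ 3 and 43 ≡ 3 (mod 4), so (23/43) = −(43/23).
Reduce top mod 23: now compute (20/23).
Pull out 2^2: since 23 ≡ 7 (mod 8), (2/23) = +1, so (2/23)^2 = +1.
Reciprocity: 5 ≡ 1 and 23 ≡ 3 (mod 4), so (5/23) = +(23/5).
Reduce top mod 5: now compute (3/5).
Reciprocity: 3 ≡ 3 and 5 ≡ 1 (mod 4), so (3/5) = +(5/3).
Reduce top mod 3: now compute (2/3).
Pull out 2: since 3 ≡ 3 (mod 8), (2/3) = -1.
Reached (1/3) = 1. Collecting the sign flips along the way, the symbol is +1.

1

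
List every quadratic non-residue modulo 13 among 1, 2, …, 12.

2,5,6,7,8,11

Square k = 1,…,6 (k and 13−k give the same square):
1²=1, 2²=4, 3²=9, 4²≡3, 5²≡12, 6²≡10 (mod 13).
The residues are {1, 3, 4, 9, 10, 12}; the non-residues are the remaining 6 nonzero classes.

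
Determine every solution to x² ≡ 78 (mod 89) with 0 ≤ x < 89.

89 ≡ 1 (mod 4), so we find a root by search.
Trying successive values, 16² = 256 ≡ 78 (mod 89). The other root is 89 − 16 = 73.

16, 73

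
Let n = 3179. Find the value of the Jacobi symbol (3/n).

1

Reciprocity: 3 ≡ 3 and 3179 ≡ 3 (mod 4), so (3/3179) = −(3179/3).
Reduce top mod 3: now compute (2/3).
Pull out 2: since 3 ≡ 3 (mod 8), (2/3) = -1.
Reached (1/3) = 1. Collecting the sign flips along the way, the symbol is +1.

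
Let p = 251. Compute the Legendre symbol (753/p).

First reduce: 753 ≡ 0 (mod 251).
Top reduces to 0: gcd > 1, so the symbol is 0.

0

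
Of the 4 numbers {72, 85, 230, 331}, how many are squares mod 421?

(72/421) = -1 → non-residue.
(85/421) = +1 → QR.
(230/421) = +1 → QR.
(331/421) = -1 → non-residue.
Total quadratic residues among the 4: 2.

2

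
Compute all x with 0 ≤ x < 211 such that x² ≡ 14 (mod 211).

15, 196

Since 211 ≡ 3 (mod 4), a square root of 14 is 14^((211+1)/4) = 14^53 mod 211.
Repeated squaring: 14^2≡196, 14^4≡14, 14^8≡196, 14^16≡14, 14^32≡196 (mod 211).
14^53 = 14^(32+16+4+1) ≡ 196 (mod 211).
Check: 196² = 38416 ≡ 14 (mod 211). The two roots are 15 and 196.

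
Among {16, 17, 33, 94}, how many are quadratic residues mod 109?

(16/109) = +1 → QR.
(17/109) = -1 → non-residue.
(33/109) = -1 → non-residue.
(94/109) = +1 → QR.
Total quadratic residues among the 4: 2.

2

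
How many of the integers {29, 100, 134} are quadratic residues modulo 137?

(29/137) = -1 → non-residue.
(100/137) = +1 → QR.
(134/137) = -1 → non-residue.
Total quadratic residues among the 3: 1.

1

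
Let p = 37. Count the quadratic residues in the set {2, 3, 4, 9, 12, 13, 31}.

4

(2/37) = -1 → non-residue.
(3/37) = +1 → QR.
(4/37) = +1 → QR.
(9/37) = +1 → QR.
(12/37) = +1 → QR.
(13/37) = -1 → non-residue.
(31/37) = -1 → non-residue.
Total quadratic residues among the 7: 4.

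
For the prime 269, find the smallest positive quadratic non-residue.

(2/269) = −1, so 2 is the smallest positive non-residue mod 269.

2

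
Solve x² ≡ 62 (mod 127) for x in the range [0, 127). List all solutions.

Since 127 ≡ 3 (mod 4), a square root of 62 is 62^((127+1)/4) = 62^32 mod 127.
Repeated squaring: 62^2≡34, 62^4≡13, 62^8≡42, 62^16≡113, 62^32≡69 (mod 127).
62^32 = 62^(32) ≡ 69 (mod 127).
Check: 69² = 4761 ≡ 62 (mod 127). The two roots are 58 and 69.

58, 69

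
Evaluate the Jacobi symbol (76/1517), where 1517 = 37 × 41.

Pull out 2^2: since 1517 ≡ 5 (mod 8), (2/1517) = -1, so (2/1517)^2 = +1.
Reciprocity: 19 ≡ 3 and 1517 ≡ 1 (mod 4), so (19/1517) = +(1517/19).
Reduce top mod 19: now compute (16/19).
Pull out 2^4: since 19 ≡ 3 (mod 8), (2/19) = -1, so (2/19)^4 = +1.
Reached (1/19) = 1. Collecting the sign flips along the way, the symbol is +1.

1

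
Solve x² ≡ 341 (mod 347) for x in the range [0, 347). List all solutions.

102, 245

Since 347 ≡ 3 (mod 4), a square root of 341 is 341^((347+1)/4) = 341^87 mod 347.
Repeated squaring: 341^2≡36, 341^4≡255, 341^8≡136, 341^16≡105, 341^32≡268, 341^64≡342 (mod 347).
341^87 = 341^(64+16+4+2+1) ≡ 102 (mod 347).
Check: 102² = 10404 ≡ 341 (mod 347). The two roots are 102 and 245.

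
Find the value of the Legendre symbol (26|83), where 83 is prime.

1

Pull out 2: since 83 ≡ 3 (mod 8), (2/83) = -1.
Reciprocity: 13 ≡ 1 and 83 ≡ 3 (mod 4), so (13/83) = +(83/13).
Reduce top mod 13: now compute (5/13).
Reciprocity: 5 ≡ 1 and 13 ≡ 1 (mod 4), so (5/13) = +(13/5).
Reduce top mod 5: now compute (3/5).
Reciprocity: 3 ≡ 3 and 5 ≡ 1 (mod 4), so (3/5) = +(5/3).
Reduce top mod 3: now compute (2/3).
Pull out 2: since 3 ≡ 3 (mod 8), (2/3) = -1.
Reached (1/3) = 1. Collecting the sign flips along the way, the symbol is +1.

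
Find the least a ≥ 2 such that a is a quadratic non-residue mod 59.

(2/59) = −1, so 2 is the smallest positive non-residue mod 59.

2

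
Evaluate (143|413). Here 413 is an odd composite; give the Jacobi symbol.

Reciprocity: 143 ≡ 3 and 413 ≡ 1 (mod 4), so (143/413) = +(413/143).
Reduce top mod 143: now compute (127/143).
Reciprocity: 127 ≡ 3 and 143 ≡ 3 (mod 4), so (127/143) = −(143/127).
Reduce top mod 127: now compute (16/127).
Pull out 2^4: since 127 ≡ 7 (mod 8), (2/127) = +1, so (2/127)^4 = +1.
Reached (1/127) = 1. Collecting the sign flips along the way, the symbol is -1.

-1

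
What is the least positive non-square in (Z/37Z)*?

2

(2/37) = −1, so 2 is the smallest positive non-residue mod 37.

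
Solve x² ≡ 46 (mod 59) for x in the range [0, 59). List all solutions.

20, 39

Since 59 ≡ 3 (mod 4), a square root of 46 is 46^((59+1)/4) = 46^15 mod 59.
Repeated squaring: 46^2≡51, 46^4≡5, 46^8≡25 (mod 59).
46^15 = 46^(8+4+2+1) ≡ 20 (mod 59).
Check: 20² = 400 ≡ 46 (mod 59). The two roots are 20 and 39.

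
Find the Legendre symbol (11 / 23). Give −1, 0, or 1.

Reciprocity: 11 ≡ 3 and 23 ≡ 3 (mod 4), so (11/23) = −(23/11).
Reduce top mod 11: now compute (1/11).
Reached (1/11) = 1. Collecting the sign flips along the way, the symbol is -1.

-1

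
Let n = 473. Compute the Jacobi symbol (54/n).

Pull out 2: since 473 ≡ 1 (mod 8), (2/473) = +1.
Reciprocity: 27 ≡ 3 and 473 ≡ 1 (mod 4), so (27/473) = +(473/27).
Reduce top mod 27: now compute (14/27).
Pull out 2: since 27 ≡ 3 (mod 8), (2/27) = -1.
Reciprocity: 7 ≡ 3 and 27 ≡ 3 (mod 4), so (7/27) = −(27/7).
Reduce top mod 7: now compute (6/7).
Pull out 2: since 7 ≡ 7 (mod 8), (2/7) = +1.
Reciprocity: 3 ≡ 3 and 7 ≡ 3 (mod 4), so (3/7) = −(7/3).
Reduce top mod 3: now compute (1/3).
Reached (1/3) = 1. Collecting the sign flips along the way, the symbol is -1.

-1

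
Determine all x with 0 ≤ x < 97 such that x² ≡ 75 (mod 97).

97 ≡ 1 (mod 4), so we find a root by search.
Trying successive values, 47² = 2209 ≡ 75 (mod 97). The other root is 97 − 47 = 50.

47, 50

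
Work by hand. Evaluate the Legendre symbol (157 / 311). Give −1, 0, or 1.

Reciprocity: 157 ≡ 1 and 311 ≡ 3 (mod 4), so (157/311) = +(311/157).
Reduce top mod 157: now compute (154/157).
Pull out 2: since 157 ≡ 5 (mod 8), (2/157) = -1.
Reciprocity: 77 ≡ 1 and 157 ≡ 1 (mod 4), so (77/157) = +(157/77).
Reduce top mod 77: now compute (3/77).
Reciprocity: 3 ≡ 3 and 77 ≡ 1 (mod 4), so (3/77) = +(77/3).
Reduce top mod 3: now compute (2/3).
Pull out 2: since 3 ≡ 3 (mod 8), (2/3) = -1.
Reached (1/3) = 1. Collecting the sign flips along the way, the symbol is +1.

1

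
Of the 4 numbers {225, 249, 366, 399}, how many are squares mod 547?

(225/547) = +1 → QR.
(249/547) = +1 → QR.
(366/547) = -1 → non-residue.
(399/547) = +1 → QR.
Total quadratic residues among the 4: 3.

3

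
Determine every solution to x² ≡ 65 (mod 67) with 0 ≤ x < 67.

Since 67 ≡ 3 (mod 4), a square root of 65 is 65^((67+1)/4) = 65^17 mod 67.
Repeated squaring: 65^2≡4, 65^4≡16, 65^8≡55, 65^16≡10 (mod 67).
65^17 = 65^(16+1) ≡ 47 (mod 67).
Check: 47² = 2209 ≡ 65 (mod 67). The two roots are 20 and 47.

20, 47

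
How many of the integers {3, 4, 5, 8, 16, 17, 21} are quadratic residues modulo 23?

(3/23) = +1 → QR.
(4/23) = +1 → QR.
(5/23) = -1 → non-residue.
(8/23) = +1 → QR.
(16/23) = +1 → QR.
(17/23) = -1 → non-residue.
(21/23) = -1 → non-residue.
Total quadratic residues among the 7: 4.

4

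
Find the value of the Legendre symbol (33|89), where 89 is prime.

-1

Reciprocity: 33 ≡ 1 and 89 ≡ 1 (mod 4), so (33/89) = +(89/33).
Reduce top mod 33: now compute (23/33).
Reciprocity: 23 ≡ 3 and 33 ≡ 1 (mod 4), so (23/33) = +(33/23).
Reduce top mod 23: now compute (10/23).
Pull out 2: since 23 ≡ 7 (mod 8), (2/23) = +1.
Reciprocity: 5 ≡ 1 and 23 ≡ 3 (mod 4), so (5/23) = +(23/5).
Reduce top mod 5: now compute (3/5).
Reciprocity: 3 ≡ 3 and 5 ≡ 1 (mod 4), so (3/5) = +(5/3).
Reduce top mod 3: now compute (2/3).
Pull out 2: since 3 ≡ 3 (mod 8), (2/3) = -1.
Reached (1/3) = 1. Collecting the sign flips along the way, the symbol is -1.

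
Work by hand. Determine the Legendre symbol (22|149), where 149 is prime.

1

Pull out 2: since 149 ≡ 5 (mod 8), (2/149) = -1.
Reciprocity: 11 ≡ 3 and 149 ≡ 1 (mod 4), so (11/149) = +(149/11).
Reduce top mod 11: now compute (6/11).
Pull out 2: since 11 ≡ 3 (mod 8), (2/11) = -1.
Reciprocity: 3 ≡ 3 and 11 ≡ 3 (mod 4), so (3/11) = −(11/3).
Reduce top mod 3: now compute (2/3).
Pull out 2: since 3 ≡ 3 (mod 8), (2/3) = -1.
Reached (1/3) = 1. Collecting the sign flips along the way, the symbol is +1.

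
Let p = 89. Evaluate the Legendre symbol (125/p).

1

First reduce: 125 ≡ 36 (mod 89).
Pull out 2^2: since 89 ≡ 1 (mod 8), (2/89) = +1, so (2/89)^2 = +1.
Reciprocity: 9 ≡ 1 and 89 ≡ 1 (mod 4), so (9/89) = +(89/9).
Reduce top mod 9: now compute (8/9).
Pull out 2^3: since 9 ≡ 1 (mod 8), (2/9) = +1, so (2/9)^3 = +1.
Reached (1/9) = 1. Collecting the sign flips along the way, the symbol is +1.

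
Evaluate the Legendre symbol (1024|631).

First reduce: 1024 ≡ 393 (mod 631).
Reciprocity: 393 ≡ 1 and 631 ≡ 3 (mod 4), so (393/631) = +(631/393).
Reduce top mod 393: now compute (238/393).
Pull out 2: since 393 ≡ 1 (mod 8), (2/393) = +1.
Reciprocity: 119 ≡ 3 and 393 ≡ 1 (mod 4), so (119/393) = +(393/119).
Reduce top mod 119: now compute (36/119).
Pull out 2^2: since 119 ≡ 7 (mod 8), (2/119) = +1, so (2/119)^2 = +1.
Reciprocity: 9 ≡ 1 and 119 ≡ 3 (mod 4), so (9/119) = +(119/9).
Reduce top mod 9: now compute (2/9).
Pull out 2: since 9 ≡ 1 (mod 8), (2/9) = +1.
Reached (1/9) = 1. Collecting the sign flips along the way, the symbol is +1.

1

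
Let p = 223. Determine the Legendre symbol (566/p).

Euler's criterion: (566/223) ≡ 120^111 (mod 223).
120^2 ≡ 128 (mod 223)
120^4 ≡ 105 (mod 223)
120^8 ≡ 98 (mod 223)
120^16 ≡ 15 (mod 223)
120^32 ≡ 2 (mod 223)
120^64 ≡ 4 (mod 223)
120^111 = 120^(64+32+8+4+2+1) ≡ 1 (mod 223).
Result is 1, so (566/223) = 1.

1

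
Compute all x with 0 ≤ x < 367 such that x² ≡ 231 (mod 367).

161, 206

Since 367 ≡ 3 (mod 4), a square root of 231 is 231^((367+1)/4) = 231^92 mod 367.
Repeated squaring: 231^2≡146, 231^4≡30, 231^8≡166, 231^16≡31, 231^32≡227, 231^64≡149 (mod 367).
231^92 = 231^(64+16+8+4) ≡ 161 (mod 367).
Check: 161² = 25921 ≡ 231 (mod 367). The two roots are 161 and 206.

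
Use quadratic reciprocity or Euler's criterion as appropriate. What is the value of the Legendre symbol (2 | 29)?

Pull out 2: since 29 ≡ 5 (mod 8), (2/29) = -1.
Reached (1/29) = 1. Collecting the sign flips along the way, the symbol is -1.

-1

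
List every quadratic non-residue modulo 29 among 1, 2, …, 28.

2,3,8,10,11,12,14,15,17,18,19,21,26,27

Square k = 1,…,14 (k and 29−k give the same square):
1²=1, 2²=4, 3²=9, 4²=16, 5²=25, 6²≡7, 7²≡20, 8²≡6, 9²≡23, 10²≡13, 11²≡5, 12²≡28, 13²≡24, 14²≡22 (mod 29).
The residues are {1, 4, 5, 6, 7, 9, 13, 16, 20, 22, 23, 24, 25, 28}; the non-residues are the remaining 14 nonzero classes.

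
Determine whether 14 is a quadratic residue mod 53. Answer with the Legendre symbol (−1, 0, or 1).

-1

Pull out 2: since 53 ≡ 5 (mod 8), (2/53) = -1.
Reciprocity: 7 ≡ 3 and 53 ≡ 1 (mod 4), so (7/53) = +(53/7).
Reduce top mod 7: now compute (4/7).
Pull out 2^2: since 7 ≡ 7 (mod 8), (2/7) = +1, so (2/7)^2 = +1.
Reached (1/7) = 1. Collecting the sign flips along the way, the symbol is -1.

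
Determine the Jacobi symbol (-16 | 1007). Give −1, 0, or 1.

-1

First reduce: -16 ≡ 991 (mod 1007).
Reciprocity: 991 ≡ 3 and 1007 ≡ 3 (mod 4), so (991/1007) = −(1007/991).
Reduce top mod 991: now compute (16/991).
Pull out 2^4: since 991 ≡ 7 (mod 8), (2/991) = +1, so (2/991)^4 = +1.
Reached (1/991) = 1. Collecting the sign flips along the way, the symbol is -1.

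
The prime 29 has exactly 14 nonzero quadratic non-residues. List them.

Square k = 1,…,14 (k and 29−k give the same square):
1²=1, 2²=4, 3²=9, 4²=16, 5²=25, 6²≡7, 7²≡20, 8²≡6, 9²≡23, 10²≡13, 11²≡5, 12²≡28, 13²≡24, 14²≡22 (mod 29).
The residues are {1, 4, 5, 6, 7, 9, 13, 16, 20, 22, 23, 24, 25, 28}; the non-residues are the remaining 14 nonzero classes.

2,3,8,10,11,12,14,15,17,18,19,21,26,27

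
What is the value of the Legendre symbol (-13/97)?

-1

First reduce: -13 ≡ 84 (mod 97).
Pull out 2^2: since 97 ≡ 1 (mod 8), (2/97) = +1, so (2/97)^2 = +1.
Reciprocity: 21 ≡ 1 and 97 ≡ 1 (mod 4), so (21/97) = +(97/21).
Reduce top mod 21: now compute (13/21).
Reciprocity: 13 ≡ 1 and 21 ≡ 1 (mod 4), so (13/21) = +(21/13).
Reduce top mod 13: now compute (8/13).
Pull out 2^3: since 13 ≡ 5 (mod 8), (2/13) = -1, so (2/13)^3 = -1.
Reached (1/13) = 1. Collecting the sign flips along the way, the symbol is -1.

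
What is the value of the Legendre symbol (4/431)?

1

Pull out 2^2: since 431 ≡ 7 (mod 8), (2/431) = +1, so (2/431)^2 = +1.
Reached (1/431) = 1. Collecting the sign flips along the way, the symbol is +1.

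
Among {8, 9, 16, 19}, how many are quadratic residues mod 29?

2

(8/29) = -1 → non-residue.
(9/29) = +1 → QR.
(16/29) = +1 → QR.
(19/29) = -1 → non-residue.
Total quadratic residues among the 4: 2.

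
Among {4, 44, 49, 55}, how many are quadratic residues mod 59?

2

(4/59) = +1 → QR.
(44/59) = -1 → non-residue.
(49/59) = +1 → QR.
(55/59) = -1 → non-residue.
Total quadratic residues among the 4: 2.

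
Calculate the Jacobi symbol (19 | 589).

Reciprocity: 19 ≡ 3 and 589 ≡ 1 (mod 4), so (19/589) = +(589/19).
Reduce top mod 19: now compute (0/19).
Top reduces to 0: gcd > 1, so the symbol is 0.

0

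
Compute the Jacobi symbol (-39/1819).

First reduce: -39 ≡ 1780 (mod 1819).
Pull out 2^2: since 1819 ≡ 3 (mod 8), (2/1819) = -1, so (2/1819)^2 = +1.
Reciprocity: 445 ≡ 1 and 1819 ≡ 3 (mod 4), so (445/1819) = +(1819/445).
Reduce top mod 445: now compute (39/445).
Reciprocity: 39 ≡ 3 and 445 ≡ 1 (mod 4), so (39/445) = +(445/39).
Reduce top mod 39: now compute (16/39).
Pull out 2^4: since 39 ≡ 7 (mod 8), (2/39) = +1, so (2/39)^4 = +1.
Reached (1/39) = 1. Collecting the sign flips along the way, the symbol is +1.

1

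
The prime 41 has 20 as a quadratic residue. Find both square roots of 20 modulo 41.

41 ≡ 1 (mod 4), so we find a root by search.
Trying successive values, 15² = 225 ≡ 20 (mod 41). The other root is 41 − 15 = 26.

15, 26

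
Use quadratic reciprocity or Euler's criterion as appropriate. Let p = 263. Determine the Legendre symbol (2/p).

1

Pull out 2: since 263 ≡ 7 (mod 8), (2/263) = +1.
Reached (1/263) = 1. Collecting the sign flips along the way, the symbol is +1.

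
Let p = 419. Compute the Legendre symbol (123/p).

Euler's criterion: (123/419) ≡ 123^209 (mod 419).
123^2 ≡ 45 (mod 419)
123^4 ≡ 349 (mod 419)
123^8 ≡ 291 (mod 419)
123^16 ≡ 43 (mod 419)
123^32 ≡ 173 (mod 419)
123^64 ≡ 180 (mod 419)
123^128 ≡ 137 (mod 419)
123^209 = 123^(128+64+16+1) ≡ 1 (mod 419).
Result is 1, so (123/419) = 1.

1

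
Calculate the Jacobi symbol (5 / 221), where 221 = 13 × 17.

Reciprocity: 5 ≡ 1 and 221 ≡ 1 (mod 4), so (5/221) = +(221/5).
Reduce top mod 5: now compute (1/5).
Reached (1/5) = 1. Collecting the sign flips along the way, the symbol is +1.

1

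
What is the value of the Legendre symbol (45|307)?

Reciprocity: 45 ≡ 1 and 307 ≡ 3 (mod 4), so (45/307) = +(307/45).
Reduce top mod 45: now compute (37/45).
Reciprocity: 37 ≡ 1 and 45 ≡ 1 (mod 4), so (37/45) = +(45/37).
Reduce top mod 37: now compute (8/37).
Pull out 2^3: since 37 ≡ 5 (mod 8), (2/37) = -1, so (2/37)^3 = -1.
Reached (1/37) = 1. Collecting the sign flips along the way, the symbol is -1.

-1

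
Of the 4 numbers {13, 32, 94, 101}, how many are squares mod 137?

(13/137) = -1 → non-residue.
(32/137) = +1 → QR.
(94/137) = -1 → non-residue.
(101/137) = +1 → QR.
Total quadratic residues among the 4: 2.

2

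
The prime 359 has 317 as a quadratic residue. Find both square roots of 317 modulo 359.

26, 333

Since 359 ≡ 3 (mod 4), a square root of 317 is 317^((359+1)/4) = 317^90 mod 359.
Repeated squaring: 317^2≡328, 317^4≡243, 317^8≡173, 317^16≡132, 317^32≡192, 317^64≡246 (mod 359).
317^90 = 317^(64+16+8+2) ≡ 333 (mod 359).
Check: 333² = 110889 ≡ 317 (mod 359). The two roots are 26 and 333.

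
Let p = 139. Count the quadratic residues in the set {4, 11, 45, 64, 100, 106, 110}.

(4/139) = +1 → QR.
(11/139) = +1 → QR.
(45/139) = +1 → QR.
(64/139) = +1 → QR.
(100/139) = +1 → QR.
(106/139) = +1 → QR.
(110/139) = -1 → non-residue.
Total quadratic residues among the 7: 6.

6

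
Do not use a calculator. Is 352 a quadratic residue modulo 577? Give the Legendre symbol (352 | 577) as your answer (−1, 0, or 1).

1

Pull out 2^5: since 577 ≡ 1 (mod 8), (2/577) = +1, so (2/577)^5 = +1.
Reciprocity: 11 ≡ 3 and 577 ≡ 1 (mod 4), so (11/577) = +(577/11).
Reduce top mod 11: now compute (5/11).
Reciprocity: 5 ≡ 1 and 11 ≡ 3 (mod 4), so (5/11) = +(11/5).
Reduce top mod 5: now compute (1/5).
Reached (1/5) = 1. Collecting the sign flips along the way, the symbol is +1.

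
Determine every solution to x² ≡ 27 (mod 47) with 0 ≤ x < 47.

11, 36

Since 47 ≡ 3 (mod 4), a square root of 27 is 27^((47+1)/4) = 27^12 mod 47.
Repeated squaring: 27^2≡24, 27^4≡12, 27^8≡3 (mod 47).
27^12 = 27^(8+4) ≡ 36 (mod 47).
Check: 36² = 1296 ≡ 27 (mod 47). The two roots are 11 and 36.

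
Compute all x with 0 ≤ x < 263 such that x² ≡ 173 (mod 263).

35, 228

Since 263 ≡ 3 (mod 4), a square root of 173 is 173^((263+1)/4) = 173^66 mod 263.
Repeated squaring: 173^2≡210, 173^4≡179, 173^8≡218, 173^16≡184, 173^32≡192, 173^64≡44 (mod 263).
173^66 = 173^(64+2) ≡ 35 (mod 263).
Check: 35² = 1225 ≡ 173 (mod 263). The two roots are 35 and 228.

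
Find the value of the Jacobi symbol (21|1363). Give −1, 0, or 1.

-1

Reciprocity: 21 ≡ 1 and 1363 ≡ 3 (mod 4), so (21/1363) = +(1363/21).
Reduce top mod 21: now compute (19/21).
Reciprocity: 19 ≡ 3 and 21 ≡ 1 (mod 4), so (19/21) = +(21/19).
Reduce top mod 19: now compute (2/19).
Pull out 2: since 19 ≡ 3 (mod 8), (2/19) = -1.
Reached (1/19) = 1. Collecting the sign flips along the way, the symbol is -1.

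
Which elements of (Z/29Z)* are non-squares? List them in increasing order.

2, 3, 8, 10, 11, 12, 14, 15, 17, 18, 19, 21, 26, 27

Square k = 1,…,14 (k and 29−k give the same square):
1²=1, 2²=4, 3²=9, 4²=16, 5²=25, 6²≡7, 7²≡20, 8²≡6, 9²≡23, 10²≡13, 11²≡5, 12²≡28, 13²≡24, 14²≡22 (mod 29).
The residues are {1, 4, 5, 6, 7, 9, 13, 16, 20, 22, 23, 24, 25, 28}; the non-residues are the remaining 14 nonzero classes.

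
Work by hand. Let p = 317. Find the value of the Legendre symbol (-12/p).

-1

Euler's criterion: (-12/317) ≡ 305^158 (mod 317).
305^2 ≡ 144 (mod 317)
305^4 ≡ 131 (mod 317)
305^8 ≡ 43 (mod 317)
305^16 ≡ 264 (mod 317)
305^32 ≡ 273 (mod 317)
305^64 ≡ 34 (mod 317)
305^128 ≡ 205 (mod 317)
305^158 = 305^(128+16+8+4+2) ≡ 316 (mod 317).
Result is 316 ≡ −1, so (-12/317) = −1.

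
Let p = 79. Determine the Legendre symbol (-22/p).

-1

First reduce: -22 ≡ 57 (mod 79).
Reciprocity: 57 ≡ 1 and 79 ≡ 3 (mod 4), so (57/79) = +(79/57).
Reduce top mod 57: now compute (22/57).
Pull out 2: since 57 ≡ 1 (mod 8), (2/57) = +1.
Reciprocity: 11 ≡ 3 and 57 ≡ 1 (mod 4), so (11/57) = +(57/11).
Reduce top mod 11: now compute (2/11).
Pull out 2: since 11 ≡ 3 (mod 8), (2/11) = -1.
Reached (1/11) = 1. Collecting the sign flips along the way, the symbol is -1.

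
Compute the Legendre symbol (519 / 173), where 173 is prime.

First reduce: 519 ≡ 0 (mod 173).
Top reduces to 0: gcd > 1, so the symbol is 0.

0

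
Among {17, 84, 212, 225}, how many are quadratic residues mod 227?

(17/227) = -1 → non-residue.
(84/227) = +1 → QR.
(212/227) = +1 → QR.
(225/227) = +1 → QR.
Total quadratic residues among the 4: 3.

3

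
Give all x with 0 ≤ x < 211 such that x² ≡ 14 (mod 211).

Since 211 ≡ 3 (mod 4), a square root of 14 is 14^((211+1)/4) = 14^53 mod 211.
Repeated squaring: 14^2≡196, 14^4≡14, 14^8≡196, 14^16≡14, 14^32≡196 (mod 211).
14^53 = 14^(32+16+4+1) ≡ 196 (mod 211).
Check: 196² = 38416 ≡ 14 (mod 211). The two roots are 15 and 196.

15, 196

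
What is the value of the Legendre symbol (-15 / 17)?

First reduce: -15 ≡ 2 (mod 17).
Pull out 2: since 17 ≡ 1 (mod 8), (2/17) = +1.
Reached (1/17) = 1. Collecting the sign flips along the way, the symbol is +1.

1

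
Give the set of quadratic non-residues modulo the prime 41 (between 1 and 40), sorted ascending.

Square k = 1,…,20 (k and 41−k give the same square):
1²=1, 2²=4, 3²=9, 4²=16, 5²=25, 6²=36, 7²≡8, 8²≡23, 9²≡40, 10²≡18, 11²≡39, 12²≡21, 13²≡5, 14²≡32, 15²≡20, 16²≡10, 17²≡2, 18²≡37, 19²≡33, 20²≡31 (mod 41).
The residues are {1, 2, 4, 5, 8, 9, 10, 16, 18, 20, 21, 23, 25, 31, 32, 33, 36, 37, 39, 40}; the non-residues are the remaining 20 nonzero classes.

3 6 7 11 12 13 14 15 17 19 22 24 26 27 28 29 30 34 35 38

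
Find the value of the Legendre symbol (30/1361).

-1

Pull out 2: since 1361 ≡ 1 (mod 8), (2/1361) = +1.
Reciprocity: 15 ≡ 3 and 1361 ≡ 1 (mod 4), so (15/1361) = +(1361/15).
Reduce top mod 15: now compute (11/15).
Reciprocity: 11 ≡ 3 and 15 ≡ 3 (mod 4), so (11/15) = −(15/11).
Reduce top mod 11: now compute (4/11).
Pull out 2^2: since 11 ≡ 3 (mod 8), (2/11) = -1, so (2/11)^2 = +1.
Reached (1/11) = 1. Collecting the sign flips along the way, the symbol is -1.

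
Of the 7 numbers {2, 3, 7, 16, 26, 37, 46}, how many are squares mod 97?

3

(2/97) = +1 → QR.
(3/97) = +1 → QR.
(7/97) = -1 → non-residue.
(16/97) = +1 → QR.
(26/97) = -1 → non-residue.
(37/97) = -1 → non-residue.
(46/97) = -1 → non-residue.
Total quadratic residues among the 7: 3.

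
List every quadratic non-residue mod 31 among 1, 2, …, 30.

3, 6, 11, 12, 13, 15, 17, 21, 22, 23, 24, 26, 27, 29, 30

Square k = 1,…,15 (k and 31−k give the same square):
1²=1, 2²=4, 3²=9, 4²=16, 5²=25, 6²≡5, 7²≡18, 8²≡2, 9²≡19, 10²≡7, 11²≡28, 12²≡20, 13²≡14, 14²≡10, 15²≡8 (mod 31).
The residues are {1, 2, 4, 5, 7, 8, 9, 10, 14, 16, 18, 19, 20, 25, 28}; the non-residues are the remaining 15 nonzero classes.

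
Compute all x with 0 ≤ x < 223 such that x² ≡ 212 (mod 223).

Since 223 ≡ 3 (mod 4), a square root of 212 is 212^((223+1)/4) = 212^56 mod 223.
Repeated squaring: 212^2≡121, 212^4≡146, 212^8≡131, 212^16≡213, 212^32≡100 (mod 223).
212^56 = 212^(32+16+8) ≡ 124 (mod 223).
Check: 124² = 15376 ≡ 212 (mod 223). The two roots are 99 and 124.

99, 124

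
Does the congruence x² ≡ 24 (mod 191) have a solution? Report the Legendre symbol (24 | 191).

1

Euler's criterion: (24/191) ≡ 24^95 (mod 191).
24^2 ≡ 3 (mod 191)
24^4 ≡ 9 (mod 191)
24^8 ≡ 81 (mod 191)
24^16 ≡ 67 (mod 191)
24^32 ≡ 96 (mod 191)
24^64 ≡ 48 (mod 191)
24^95 = 24^(64+16+8+4+2+1) ≡ 1 (mod 191).
Result is 1, so (24/191) = 1.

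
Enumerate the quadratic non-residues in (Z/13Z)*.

Square k = 1,…,6 (k and 13−k give the same square):
1²=1, 2²=4, 3²=9, 4²≡3, 5²≡12, 6²≡10 (mod 13).
The residues are {1, 3, 4, 9, 10, 12}; the non-residues are the remaining 6 nonzero classes.

2,5,6,7,8,11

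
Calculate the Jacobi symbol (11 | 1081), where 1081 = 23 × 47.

Reciprocity: 11 ≡ 3 and 1081 ≡ 1 (mod 4), so (11/1081) = +(1081/11).
Reduce top mod 11: now compute (3/11).
Reciprocity: 3 ≡ 3 and 11 ≡ 3 (mod 4), so (3/11) = −(11/3).
Reduce top mod 3: now compute (2/3).
Pull out 2: since 3 ≡ 3 (mod 8), (2/3) = -1.
Reached (1/3) = 1. Collecting the sign flips along the way, the symbol is +1.

1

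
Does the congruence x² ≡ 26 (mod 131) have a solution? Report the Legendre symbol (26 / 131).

Euler's criterion: (26/131) ≡ 26^65 (mod 131).
26^2 ≡ 21 (mod 131)
26^4 ≡ 48 (mod 131)
26^8 ≡ 77 (mod 131)
26^16 ≡ 34 (mod 131)
26^32 ≡ 108 (mod 131)
26^64 ≡ 5 (mod 131)
26^65 = 26^(64+1) ≡ 130 (mod 131).
Result is 130 ≡ −1, so (26/131) = −1.

-1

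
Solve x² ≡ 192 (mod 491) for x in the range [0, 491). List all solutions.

Since 491 ≡ 3 (mod 4), a square root of 192 is 192^((491+1)/4) = 192^123 mod 491.
Repeated squaring: 192^2≡39, 192^4≡48, 192^8≡340, 192^16≡215, 192^32≡71, 192^64≡131 (mod 491).
192^123 = 192^(64+32+16+8+2+1) ≡ 413 (mod 491).
Check: 413² = 170569 ≡ 192 (mod 491). The two roots are 78 and 413.

78, 413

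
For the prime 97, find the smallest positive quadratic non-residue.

5

(2/97) = +1, so 2 is a residue.
(3/97) = +1, so 3 is a residue.
(4/97) = +1, so 4 is a residue.
(5/97) = −1, so 5 is the smallest positive non-residue mod 97.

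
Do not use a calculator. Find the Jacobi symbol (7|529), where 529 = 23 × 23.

1

Reciprocity: 7 ≡ 3 and 529 ≡ 1 (mod 4), so (7/529) = +(529/7).
Reduce top mod 7: now compute (4/7).
Pull out 2^2: since 7 ≡ 7 (mod 8), (2/7) = +1, so (2/7)^2 = +1.
Reached (1/7) = 1. Collecting the sign flips along the way, the symbol is +1.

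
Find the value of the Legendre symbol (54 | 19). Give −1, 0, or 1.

1

First reduce: 54 ≡ 16 (mod 19).
Pull out 2^4: since 19 ≡ 3 (mod 8), (2/19) = -1, so (2/19)^4 = +1.
Reached (1/19) = 1. Collecting the sign flips along the way, the symbol is +1.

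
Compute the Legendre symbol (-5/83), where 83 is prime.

First reduce: -5 ≡ 78 (mod 83).
Pull out 2: since 83 ≡ 3 (mod 8), (2/83) = -1.
Reciprocity: 39 ≡ 3 and 83 ≡ 3 (mod 4), so (39/83) = −(83/39).
Reduce top mod 39: now compute (5/39).
Reciprocity: 5 ≡ 1 and 39 ≡ 3 (mod 4), so (5/39) = +(39/5).
Reduce top mod 5: now compute (4/5).
Pull out 2^2: since 5 ≡ 5 (mod 8), (2/5) = -1, so (2/5)^2 = +1.
Reached (1/5) = 1. Collecting the sign flips along the way, the symbol is +1.

1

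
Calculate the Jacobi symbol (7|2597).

Reciprocity: 7 ≡ 3 and 2597 ≡ 1 (mod 4), so (7/2597) = +(2597/7).
Reduce top mod 7: now compute (0/7).
Top reduces to 0: gcd > 1, so the symbol is 0.

0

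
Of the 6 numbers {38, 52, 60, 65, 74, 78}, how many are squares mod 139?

(38/139) = +1 → QR.
(52/139) = +1 → QR.
(60/139) = -1 → non-residue.
(65/139) = +1 → QR.
(74/139) = -1 → non-residue.
(78/139) = +1 → QR.
Total quadratic residues among the 6: 4.

4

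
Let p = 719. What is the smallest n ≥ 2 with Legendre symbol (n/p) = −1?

(2/719) = +1, so 2 is a residue.
(3/719) = +1, so 3 is a residue.
(4/719) = +1, so 4 is a residue.
(5/719) = +1, so 5 is a residue.
(6/719) = +1, so 6 is a residue.
(7/719) = +1, so 7 is a residue.
(8/719) = +1, so 8 is a residue.
(9/719) = +1, so 9 is a residue.
(10/719) = +1, so 10 is a residue.
(11/719) = −1, so 11 is the smallest positive non-residue mod 719.

11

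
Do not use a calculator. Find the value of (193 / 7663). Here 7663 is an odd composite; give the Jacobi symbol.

-1

Reciprocity: 193 ≡ 1 and 7663 ≡ 3 (mod 4), so (193/7663) = +(7663/193).
Reduce top mod 193: now compute (136/193).
Pull out 2^3: since 193 ≡ 1 (mod 8), (2/193) = +1, so (2/193)^3 = +1.
Reciprocity: 17 ≡ 1 and 193 ≡ 1 (mod 4), so (17/193) = +(193/17).
Reduce top mod 17: now compute (6/17).
Pull out 2: since 17 ≡ 1 (mod 8), (2/17) = +1.
Reciprocity: 3 ≡ 3 and 17 ≡ 1 (mod 4), so (3/17) = +(17/3).
Reduce top mod 3: now compute (2/3).
Pull out 2: since 3 ≡ 3 (mod 8), (2/3) = -1.
Reached (1/3) = 1. Collecting the sign flips along the way, the symbol is -1.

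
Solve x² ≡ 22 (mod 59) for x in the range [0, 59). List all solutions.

9, 50

Since 59 ≡ 3 (mod 4), a square root of 22 is 22^((59+1)/4) = 22^15 mod 59.
Repeated squaring: 22^2≡12, 22^4≡26, 22^8≡27 (mod 59).
22^15 = 22^(8+4+2+1) ≡ 9 (mod 59).
Check: 9² = 81 ≡ 22 (mod 59). The two roots are 9 and 50.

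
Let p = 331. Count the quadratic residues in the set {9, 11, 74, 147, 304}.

(9/331) = +1 → QR.
(11/331) = -1 → non-residue.
(74/331) = +1 → QR.
(147/331) = -1 → non-residue.
(304/331) = +1 → QR.
Total quadratic residues among the 5: 3.

3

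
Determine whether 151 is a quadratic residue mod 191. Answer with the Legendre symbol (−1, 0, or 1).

Reciprocity: 151 ≡ 3 and 191 ≡ 3 (mod 4), so (151/191) = −(191/151).
Reduce top mod 151: now compute (40/151).
Pull out 2^3: since 151 ≡ 7 (mod 8), (2/151) = +1, so (2/151)^3 = +1.
Reciprocity: 5 ≡ 1 and 151 ≡ 3 (mod 4), so (5/151) = +(151/5).
Reduce top mod 5: now compute (1/5).
Reached (1/5) = 1. Collecting the sign flips along the way, the symbol is -1.

-1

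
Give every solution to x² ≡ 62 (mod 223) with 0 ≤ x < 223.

Since 223 ≡ 3 (mod 4), a square root of 62 is 62^((223+1)/4) = 62^56 mod 223.
Repeated squaring: 62^2≡53, 62^4≡133, 62^8≡72, 62^16≡55, 62^32≡126 (mod 223).
62^56 = 62^(32+16+8) ≡ 109 (mod 223).
Check: 109² = 11881 ≡ 62 (mod 223). The two roots are 109 and 114.

109, 114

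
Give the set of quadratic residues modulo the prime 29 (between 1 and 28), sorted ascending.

1, 4, 5, 6, 7, 9, 13, 16, 20, 22, 23, 24, 25, 28

Square k = 1,…,14 (k and 29−k give the same square):
1²=1, 2²=4, 3²=9, 4²=16, 5²=25, 6²≡7, 7²≡20, 8²≡6, 9²≡23, 10²≡13, 11²≡5, 12²≡28, 13²≡24, 14²≡22 (mod 29).
So the quadratic residues mod 29 are {1, 4, 5, 6, 7, 9, 13, 16, 20, 22, 23, 24, 25, 28}.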